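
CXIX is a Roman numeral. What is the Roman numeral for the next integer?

CXIX = 119; next is 120

CXX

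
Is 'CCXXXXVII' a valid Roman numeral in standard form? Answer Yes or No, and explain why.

'CCXXXXVII': More than 3 consecutive X's

No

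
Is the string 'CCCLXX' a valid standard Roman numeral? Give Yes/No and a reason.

'CCCLXX': Check the rules: uses only the symbols I, V, X, L, C, D, M; no symbol is repeated more than three times in a row; V, L and D each appear at most once; no smaller symbol precedes a larger one (values never increase from left to right). Value: C (100) + C (100) + C (100) + L (50) + X (10) + X (10) = 370. So it is a valid standard Roman numeral.

Yes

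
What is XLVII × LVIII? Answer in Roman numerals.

XLVII = 47
LVIII = 58
47 × 58 = 2726

MMDCCXXVI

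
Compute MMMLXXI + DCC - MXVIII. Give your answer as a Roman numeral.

MMMLXXI = 3071, DCC = 700, MXVIII = 1018
3071 + 700 = 3771
3771 - 1018 = 2753

MMDCCLIII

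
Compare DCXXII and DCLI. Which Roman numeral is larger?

DCXXII = 622
DCLI = 651
651 is larger

DCLI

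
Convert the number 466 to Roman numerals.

Convert 466 to Roman numerals:
  466 contains 1×400 (CD)
  66 contains 1×50 (L)
  16 contains 1×10 (X)
  6 contains 1×5 (V)
  1 contains 1×1 (I)

CDLXVI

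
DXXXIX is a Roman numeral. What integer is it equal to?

DXXXIX: D=500, X=10, X=10, X=10, IX=9
500 + 10 + 10 + 10 + 9 = 539

539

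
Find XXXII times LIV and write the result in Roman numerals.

XXXII = 32
LIV = 54
32 × 54 = 1728

MDCCXXVIII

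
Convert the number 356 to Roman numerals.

Convert 356 to Roman numerals:
  356 contains 3×100 (CCC)
  56 contains 1×50 (L)
  6 contains 1×5 (V)
  1 contains 1×1 (I)

CCCLVI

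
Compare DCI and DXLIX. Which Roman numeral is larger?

DCI = 601
DXLIX = 549
601 is larger

DCI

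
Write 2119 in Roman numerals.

Convert 2119 to Roman numerals:
  2119 contains 2×1000 (MM)
  119 contains 1×100 (C)
  19 contains 1×10 (X)
  9 contains 1×9 (IX)

MMCXIX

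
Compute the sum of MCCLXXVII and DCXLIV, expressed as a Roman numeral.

MCCLXXVII = 1277
DCXLIV = 644
1277 + 644 = 1921

MCMXXI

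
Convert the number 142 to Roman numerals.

Convert 142 to Roman numerals:
  142 contains 1×100 (C)
  42 contains 1×40 (XL)
  2 contains 2×1 (II)

CXLII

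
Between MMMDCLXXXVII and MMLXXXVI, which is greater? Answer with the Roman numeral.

MMMDCLXXXVII = 3687
MMLXXXVI = 2086
3687 is larger

MMMDCLXXXVII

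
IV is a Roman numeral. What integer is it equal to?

IV: IV=4

4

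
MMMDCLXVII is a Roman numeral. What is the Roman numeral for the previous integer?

MMMDCLXVII = 3667; previous is 3666

MMMDCLXVI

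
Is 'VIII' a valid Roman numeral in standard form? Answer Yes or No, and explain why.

'VIII': Check the rules: uses only the symbols I, V, X, L, C, D, M; no symbol is repeated more than three times in a row; V, L and D each appear at most once; no smaller symbol precedes a larger one (values never increase from left to right). Value: V (5) + I (1) + I (1) + I (1) = 8. So it is a valid standard Roman numeral.

Yes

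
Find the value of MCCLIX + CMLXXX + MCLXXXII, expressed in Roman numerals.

MCCLIX = 1259, CMLXXX = 980, MCLXXXII = 1182
1259 + 980 = 2239
2239 + 1182 = 3421

MMMCDXXI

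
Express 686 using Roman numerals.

Convert 686 to Roman numerals:
  686 contains 1×500 (D)
  186 contains 1×100 (C)
  86 contains 1×50 (L)
  36 contains 3×10 (XXX)
  6 contains 1×5 (V)
  1 contains 1×1 (I)

DCLXXXVI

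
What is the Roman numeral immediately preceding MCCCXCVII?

MCCCXCVII = 1397; previous is 1396

MCCCXCVI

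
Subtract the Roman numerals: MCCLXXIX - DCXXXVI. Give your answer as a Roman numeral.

MCCLXXIX = 1279
DCXXXVI = 636
1279 - 636 = 643

DCXLIII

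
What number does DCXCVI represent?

DCXCVI: D=500, C=100, XC=90, V=5, I=1
500 + 100 + 90 + 5 + 1 = 696

696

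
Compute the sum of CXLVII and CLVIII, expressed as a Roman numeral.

CXLVII = 147
CLVIII = 158
147 + 158 = 305

CCCV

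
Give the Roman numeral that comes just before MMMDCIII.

MMMDCIII = 3603; previous is 3602

MMMDCII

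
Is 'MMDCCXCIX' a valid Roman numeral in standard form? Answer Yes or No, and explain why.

'MMDCCXCIX': Check the rules: uses only the symbols I, V, X, L, C, D, M; no symbol is repeated more than three times in a row; V, L and D each appear at most once; the only places a smaller symbol precedes a larger one are the allowed subtractive pairs XC, IX, the symbol right after such a pair (if any) is smaller than the pair's first symbol, and otherwise the values never increase from left to right. Value: M (1000) + M (1000) + D (500) + C (100) + C (100) + XC (90) + IX (9) = 2799. So it is a valid standard Roman numeral.

Yes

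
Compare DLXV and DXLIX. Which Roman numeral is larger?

DLXV = 565
DXLIX = 549
565 is larger

DLXV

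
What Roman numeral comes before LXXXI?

LXXXI = 81; previous is 80

LXXX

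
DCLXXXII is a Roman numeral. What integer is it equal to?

DCLXXXII: D=500, C=100, L=50, X=10, X=10, X=10, I=1, I=1
500 + 100 + 50 + 10 + 10 + 10 + 1 + 1 = 682

682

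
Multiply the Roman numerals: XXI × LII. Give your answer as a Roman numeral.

XXI = 21
LII = 52
21 × 52 = 1092

MXCII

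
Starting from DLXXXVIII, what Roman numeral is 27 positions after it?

DLXXXVIII = 588
588 + 27 = 615

DCXV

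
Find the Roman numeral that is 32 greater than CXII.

CXII = 112
112 + 32 = 144

CXLIV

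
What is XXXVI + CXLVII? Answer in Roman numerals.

XXXVI = 36
CXLVII = 147
36 + 147 = 183

CLXXXIII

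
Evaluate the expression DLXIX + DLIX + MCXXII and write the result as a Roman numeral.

DLXIX = 569, DLIX = 559, MCXXII = 1122
569 + 559 = 1128
1128 + 1122 = 2250

MMCCL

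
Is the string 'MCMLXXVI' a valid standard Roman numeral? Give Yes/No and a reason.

'MCMLXXVI': Check the rules: uses only the symbols I, V, X, L, C, D, M; no symbol is repeated more than three times in a row; V, L and D each appear at most once; the only place a smaller symbol precedes a larger one is the allowed subtractive pair CM, the symbol right after such a pair (if any) is smaller than the pair's first symbol, and otherwise the values never increase from left to right. Value: M (1000) + CM (900) + L (50) + X (10) + X (10) + V (5) + I (1) = 1976. So it is a valid standard Roman numeral.

Yes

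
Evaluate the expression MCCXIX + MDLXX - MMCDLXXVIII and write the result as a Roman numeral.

MCCXIX = 1219, MDLXX = 1570, MMCDLXXVIII = 2478
1219 + 1570 = 2789
2789 - 2478 = 311

CCCXI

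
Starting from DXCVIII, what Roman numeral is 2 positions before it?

DXCVIII = 598
598 - 2 = 596

DXCVI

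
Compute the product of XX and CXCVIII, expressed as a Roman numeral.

XX = 20
CXCVIII = 198
20 × 198 = 3960

MMMCMLX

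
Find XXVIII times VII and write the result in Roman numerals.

XXVIII = 28
VII = 7
28 × 7 = 196

CXCVI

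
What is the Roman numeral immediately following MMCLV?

MMCLV = 2155; next is 2156

MMCLVI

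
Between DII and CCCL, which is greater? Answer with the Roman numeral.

DII = 502
CCCL = 350
502 is larger

DII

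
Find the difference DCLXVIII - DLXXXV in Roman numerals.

DCLXVIII = 668
DLXXXV = 585
668 - 585 = 83

LXXXIII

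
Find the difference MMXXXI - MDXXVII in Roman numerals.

MMXXXI = 2031
MDXXVII = 1527
2031 - 1527 = 504

DIV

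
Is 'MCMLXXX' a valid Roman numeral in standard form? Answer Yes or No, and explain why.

'MCMLXXX': Check the rules: uses only the symbols I, V, X, L, C, D, M; no symbol is repeated more than three times in a row; V, L and D each appear at most once; the only place a smaller symbol precedes a larger one is the allowed subtractive pair CM, the symbol right after such a pair (if any) is smaller than the pair's first symbol, and otherwise the values never increase from left to right. Value: M (1000) + CM (900) + L (50) + X (10) + X (10) + X (10) = 1980. So it is a valid standard Roman numeral.

Yes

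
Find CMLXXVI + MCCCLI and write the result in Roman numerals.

CMLXXVI = 976
MCCCLI = 1351
976 + 1351 = 2327

MMCCCXXVII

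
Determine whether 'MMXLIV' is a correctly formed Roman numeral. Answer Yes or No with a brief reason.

'MMXLIV': Check the rules: uses only the symbols I, V, X, L, C, D, M; no symbol is repeated more than three times in a row; V, L and D each appear at most once; the only places a smaller symbol precedes a larger one are the allowed subtractive pairs XL, IV, the symbol right after such a pair (if any) is smaller than the pair's first symbol, and otherwise the values never increase from left to right. Value: M (1000) + M (1000) + XL (40) + IV (4) = 2044. So it is a valid standard Roman numeral.

Yes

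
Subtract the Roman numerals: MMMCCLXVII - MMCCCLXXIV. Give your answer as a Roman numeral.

MMMCCLXVII = 3267
MMCCCLXXIV = 2374
3267 - 2374 = 893

DCCCXCIII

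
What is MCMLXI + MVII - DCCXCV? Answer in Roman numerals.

MCMLXI = 1961, MVII = 1007, DCCXCV = 795
1961 + 1007 = 2968
2968 - 795 = 2173

MMCLXXIII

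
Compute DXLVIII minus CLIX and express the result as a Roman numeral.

DXLVIII = 548
CLIX = 159
548 - 159 = 389

CCCLXXXIX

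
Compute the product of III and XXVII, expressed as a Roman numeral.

III = 3
XXVII = 27
3 × 27 = 81

LXXXI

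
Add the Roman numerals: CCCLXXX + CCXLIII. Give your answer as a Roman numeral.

CCCLXXX = 380
CCXLIII = 243
380 + 243 = 623

DCXXIII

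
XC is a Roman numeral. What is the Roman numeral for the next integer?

XC = 90, so the next integer is 90 + 1 = 91

XCI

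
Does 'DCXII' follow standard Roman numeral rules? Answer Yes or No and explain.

'DCXII': Check the rules: uses only the symbols I, V, X, L, C, D, M; no symbol is repeated more than three times in a row; V, L and D each appear at most once; no smaller symbol precedes a larger one (values never increase from left to right). Value: D (500) + C (100) + X (10) + I (1) + I (1) = 612. So it is a valid standard Roman numeral.

Yes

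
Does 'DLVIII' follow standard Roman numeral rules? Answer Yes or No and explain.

'DLVIII': Check the rules: uses only the symbols I, V, X, L, C, D, M; no symbol is repeated more than three times in a row; V, L and D each appear at most once; no smaller symbol precedes a larger one (values never increase from left to right). Value: D (500) + L (50) + V (5) + I (1) + I (1) + I (1) = 558. So it is a valid standard Roman numeral.

Yes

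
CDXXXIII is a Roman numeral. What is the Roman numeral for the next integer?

CDXXXIII = 433; next is 434

CDXXXIV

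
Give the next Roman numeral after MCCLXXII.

MCCLXXII = 1272; next is 1273

MCCLXXIII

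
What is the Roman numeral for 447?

Convert 447 to Roman numerals:
  447 contains 1×400 (CD)
  47 contains 1×40 (XL)
  7 contains 1×5 (V)
  2 contains 2×1 (II)

CDXLVII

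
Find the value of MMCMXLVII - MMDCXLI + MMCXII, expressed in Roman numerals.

MMCMXLVII = 2947, MMDCXLI = 2641, MMCXII = 2112
2947 - 2641 = 306
306 + 2112 = 2418

MMCDXVIII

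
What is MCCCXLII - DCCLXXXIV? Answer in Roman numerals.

MCCCXLII = 1342
DCCLXXXIV = 784
1342 - 784 = 558

DLVIII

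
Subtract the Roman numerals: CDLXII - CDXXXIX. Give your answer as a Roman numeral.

CDLXII = 462
CDXXXIX = 439
462 - 439 = 23

XXIII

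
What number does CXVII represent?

CXVII: C=100, X=10, V=5, I=1, I=1
100 + 10 + 5 + 1 + 1 = 117

117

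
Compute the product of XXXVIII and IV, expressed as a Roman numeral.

XXXVIII = 38
IV = 4
38 × 4 = 152

CLII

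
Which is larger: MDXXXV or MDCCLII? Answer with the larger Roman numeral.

MDXXXV = 1535
MDCCLII = 1752
1752 is larger

MDCCLII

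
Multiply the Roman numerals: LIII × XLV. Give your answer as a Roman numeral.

LIII = 53
XLV = 45
53 × 45 = 2385

MMCCCLXXXV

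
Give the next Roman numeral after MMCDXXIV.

MMCDXXIV = 2424, so the next integer is 2424 + 1 = 2425

MMCDXXV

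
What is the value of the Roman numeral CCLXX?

CCLXX: C=100, C=100, L=50, X=10, X=10
100 + 100 + 50 + 10 + 10 = 270

270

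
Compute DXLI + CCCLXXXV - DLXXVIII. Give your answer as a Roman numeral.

DXLI = 541, CCCLXXXV = 385, DLXXVIII = 578
541 + 385 = 926
926 - 578 = 348

CCCXLVIII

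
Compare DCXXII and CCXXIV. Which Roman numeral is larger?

DCXXII = 622
CCXXIV = 224
622 is larger

DCXXII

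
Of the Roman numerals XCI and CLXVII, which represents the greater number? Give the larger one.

XCI = 91
CLXVII = 167
167 is larger

CLXVII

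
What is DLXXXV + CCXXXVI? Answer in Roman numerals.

DLXXXV = 585
CCXXXVI = 236
585 + 236 = 821

DCCCXXI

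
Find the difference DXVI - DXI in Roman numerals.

DXVI = 516
DXI = 511
516 - 511 = 5

V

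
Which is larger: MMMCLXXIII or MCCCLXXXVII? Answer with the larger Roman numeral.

MMMCLXXIII = 3173
MCCCLXXXVII = 1387
3173 is larger

MMMCLXXIII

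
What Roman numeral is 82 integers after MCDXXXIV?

MCDXXXIV = 1434
1434 + 82 = 1516

MDXVI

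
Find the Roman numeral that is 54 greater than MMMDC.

MMMDC = 3600
3600 + 54 = 3654

MMMDCLIV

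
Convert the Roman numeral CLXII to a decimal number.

CLXII: C=100, L=50, X=10, I=1, I=1
100 + 50 + 10 + 1 + 1 = 162

162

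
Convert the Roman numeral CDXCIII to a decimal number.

CDXCIII: CD=400, XC=90, I=1, I=1, I=1
400 + 90 + 1 + 1 + 1 = 493

493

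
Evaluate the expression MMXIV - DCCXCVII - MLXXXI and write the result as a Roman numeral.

MMXIV = 2014, DCCXCVII = 797, MLXXXI = 1081
2014 - 797 = 1217
1217 - 1081 = 136

CXXXVI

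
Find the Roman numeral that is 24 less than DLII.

DLII = 552
552 - 24 = 528

DXXVIII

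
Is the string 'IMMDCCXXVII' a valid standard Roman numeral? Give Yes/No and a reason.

'IMMDCCXXVII': Invalid subtractive combination: IM

No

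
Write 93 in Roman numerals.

Convert 93 to Roman numerals:
  93 contains 1×90 (XC)
  3 contains 3×1 (III)

XCIII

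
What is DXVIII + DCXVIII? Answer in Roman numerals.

DXVIII = 518
DCXVIII = 618
518 + 618 = 1136

MCXXXVI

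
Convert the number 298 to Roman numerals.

Convert 298 to Roman numerals:
  298 contains 2×100 (CC)
  98 contains 1×90 (XC)
  8 contains 1×5 (V)
  3 contains 3×1 (III)

CCXCVIII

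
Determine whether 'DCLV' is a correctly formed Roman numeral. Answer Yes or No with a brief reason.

'DCLV': Check the rules: uses only the symbols I, V, X, L, C, D, M; no symbol is repeated more than three times in a row; V, L and D each appear at most once; no smaller symbol precedes a larger one (values never increase from left to right). Value: D (500) + C (100) + L (50) + V (5) = 655. So it is a valid standard Roman numeral.

Yes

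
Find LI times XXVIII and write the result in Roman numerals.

LI = 51
XXVIII = 28
51 × 28 = 1428

MCDXXVIII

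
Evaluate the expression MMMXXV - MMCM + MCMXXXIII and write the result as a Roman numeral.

MMMXXV = 3025, MMCM = 2900, MCMXXXIII = 1933
3025 - 2900 = 125
125 + 1933 = 2058

MMLVIII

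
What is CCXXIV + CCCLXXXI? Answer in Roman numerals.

CCXXIV = 224
CCCLXXXI = 381
224 + 381 = 605

DCV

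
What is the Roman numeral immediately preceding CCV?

CCV = 205; previous is 204

CCIV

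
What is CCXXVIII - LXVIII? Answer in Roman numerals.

CCXXVIII = 228
LXVIII = 68
228 - 68 = 160

CLX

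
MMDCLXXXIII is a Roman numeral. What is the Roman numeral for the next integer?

MMDCLXXXIII = 2683; next is 2684

MMDCLXXXIV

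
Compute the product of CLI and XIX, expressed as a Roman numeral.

CLI = 151
XIX = 19
151 × 19 = 2869

MMDCCCLXIX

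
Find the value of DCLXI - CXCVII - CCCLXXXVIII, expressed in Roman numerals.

DCLXI = 661, CXCVII = 197, CCCLXXXVIII = 388
661 - 197 = 464
464 - 388 = 76

LXXVI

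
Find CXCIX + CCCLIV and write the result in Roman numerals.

CXCIX = 199
CCCLIV = 354
199 + 354 = 553

DLIII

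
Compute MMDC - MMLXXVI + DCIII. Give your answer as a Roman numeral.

MMDC = 2600, MMLXXVI = 2076, DCIII = 603
2600 - 2076 = 524
524 + 603 = 1127

MCXXVII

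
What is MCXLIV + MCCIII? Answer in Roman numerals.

MCXLIV = 1144
MCCIII = 1203
1144 + 1203 = 2347

MMCCCXLVII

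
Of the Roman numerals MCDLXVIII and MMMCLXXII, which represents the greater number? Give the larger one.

MCDLXVIII = 1468
MMMCLXXII = 3172
3172 is larger

MMMCLXXII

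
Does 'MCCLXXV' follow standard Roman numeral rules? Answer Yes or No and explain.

'MCCLXXV': Check the rules: uses only the symbols I, V, X, L, C, D, M; no symbol is repeated more than three times in a row; V, L and D each appear at most once; no smaller symbol precedes a larger one (values never increase from left to right). Value: M (1000) + C (100) + C (100) + L (50) + X (10) + X (10) + V (5) = 1275. So it is a valid standard Roman numeral.

Yes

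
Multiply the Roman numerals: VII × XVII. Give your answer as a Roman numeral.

VII = 7
XVII = 17
7 × 17 = 119

CXIX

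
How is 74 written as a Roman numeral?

Convert 74 to Roman numerals:
  74 contains 1×50 (L)
  24 contains 2×10 (XX)
  4 contains 1×4 (IV)

LXXIV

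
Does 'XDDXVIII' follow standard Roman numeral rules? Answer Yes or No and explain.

'XDDXVIII': D should not appear more than once

No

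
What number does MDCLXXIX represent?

MDCLXXIX: M=1000, D=500, C=100, L=50, X=10, X=10, IX=9
1000 + 500 + 100 + 50 + 10 + 10 + 9 = 1679

1679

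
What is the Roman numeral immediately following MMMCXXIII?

MMMCXXIII = 3123, so the next integer is 3123 + 1 = 3124

MMMCXXIV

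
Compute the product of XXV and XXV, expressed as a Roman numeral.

XXV = 25
XXV = 25
25 × 25 = 625

DCXXV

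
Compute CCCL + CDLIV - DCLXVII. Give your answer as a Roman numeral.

CCCL = 350, CDLIV = 454, DCLXVII = 667
350 + 454 = 804
804 - 667 = 137

CXXXVII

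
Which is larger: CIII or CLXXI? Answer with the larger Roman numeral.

CIII = 103
CLXXI = 171
171 is larger

CLXXI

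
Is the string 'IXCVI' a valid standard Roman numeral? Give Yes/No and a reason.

'IXCVI': I (position 1) comes before the larger symbol C (position 3) without being directly in front of it as a subtractive pair; apart from IV, IX, XL, XC, CD and CM, symbols must go from largest to smallest

No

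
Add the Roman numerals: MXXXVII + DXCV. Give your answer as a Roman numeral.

MXXXVII = 1037
DXCV = 595
1037 + 595 = 1632

MDCXXXII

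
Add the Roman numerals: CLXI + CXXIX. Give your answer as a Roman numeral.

CLXI = 161
CXXIX = 129
161 + 129 = 290

CCXC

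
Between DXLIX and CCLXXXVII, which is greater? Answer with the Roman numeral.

DXLIX = 549
CCLXXXVII = 287
549 is larger

DXLIX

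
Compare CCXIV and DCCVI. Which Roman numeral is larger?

CCXIV = 214
DCCVI = 706
706 is larger

DCCVI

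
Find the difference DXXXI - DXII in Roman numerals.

DXXXI = 531
DXII = 512
531 - 512 = 19

XIX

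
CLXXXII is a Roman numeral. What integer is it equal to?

CLXXXII: C=100, L=50, X=10, X=10, X=10, I=1, I=1
100 + 50 + 10 + 10 + 10 + 1 + 1 = 182

182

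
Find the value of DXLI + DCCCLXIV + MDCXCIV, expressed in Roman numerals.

DXLI = 541, DCCCLXIV = 864, MDCXCIV = 1694
541 + 864 = 1405
1405 + 1694 = 3099

MMMXCIX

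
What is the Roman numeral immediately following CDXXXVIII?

CDXXXVIII = 438, so the next integer is 438 + 1 = 439

CDXXXIX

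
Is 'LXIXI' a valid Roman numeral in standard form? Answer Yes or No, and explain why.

'LXIXI': I cannot come right after the subtractive pair IX: once I is subtracted in IX, the next symbol must be smaller than I

No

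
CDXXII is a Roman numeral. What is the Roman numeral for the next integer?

CDXXII = 422, so the next integer is 422 + 1 = 423

CDXXIII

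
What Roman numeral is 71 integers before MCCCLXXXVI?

MCCCLXXXVI = 1386
1386 - 71 = 1315

MCCCXV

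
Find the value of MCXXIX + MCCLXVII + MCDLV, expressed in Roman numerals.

MCXXIX = 1129, MCCLXVII = 1267, MCDLV = 1455
1129 + 1267 = 2396
2396 + 1455 = 3851

MMMDCCCLI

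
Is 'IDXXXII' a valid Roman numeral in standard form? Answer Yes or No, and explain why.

'IDXXXII': Invalid subtractive combination: ID

No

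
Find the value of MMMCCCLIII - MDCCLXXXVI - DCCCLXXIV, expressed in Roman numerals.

MMMCCCLIII = 3353, MDCCLXXXVI = 1786, DCCCLXXIV = 874
3353 - 1786 = 1567
1567 - 874 = 693

DCXCIII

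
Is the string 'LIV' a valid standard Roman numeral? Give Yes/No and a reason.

'LIV': Check the rules: uses only the symbols I, V, X, L, C, D, M; no symbol is repeated more than three times in a row; V, L and D each appear at most once; the only place a smaller symbol precedes a larger one is the allowed subtractive pair IV, the symbol right after such a pair (if any) is smaller than the pair's first symbol, and otherwise the values never increase from left to right. Value: L (50) + IV (4) = 54. So it is a valid standard Roman numeral.

Yes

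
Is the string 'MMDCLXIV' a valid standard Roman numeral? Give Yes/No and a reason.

'MMDCLXIV': Check the rules: uses only the symbols I, V, X, L, C, D, M; no symbol is repeated more than three times in a row; V, L and D each appear at most once; the only place a smaller symbol precedes a larger one is the allowed subtractive pair IV, the symbol right after such a pair (if any) is smaller than the pair's first symbol, and otherwise the values never increase from left to right. Value: M (1000) + M (1000) + D (500) + C (100) + L (50) + X (10) + IV (4) = 2664. So it is a valid standard Roman numeral.

Yes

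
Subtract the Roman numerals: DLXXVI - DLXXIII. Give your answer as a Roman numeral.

DLXXVI = 576
DLXXIII = 573
576 - 573 = 3

III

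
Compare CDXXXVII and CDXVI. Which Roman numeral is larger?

CDXXXVII = 437
CDXVI = 416
437 is larger

CDXXXVII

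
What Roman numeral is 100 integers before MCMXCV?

MCMXCV = 1995
1995 - 100 = 1895

MDCCCXCV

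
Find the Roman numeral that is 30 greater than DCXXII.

DCXXII = 622
622 + 30 = 652

DCLII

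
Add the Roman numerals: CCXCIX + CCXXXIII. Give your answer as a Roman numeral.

CCXCIX = 299
CCXXXIII = 233
299 + 233 = 532

DXXXII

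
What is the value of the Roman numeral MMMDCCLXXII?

MMMDCCLXXII: M=1000, M=1000, M=1000, D=500, C=100, C=100, L=50, X=10, X=10, I=1, I=1
1000 + 1000 + 1000 + 500 + 100 + 100 + 50 + 10 + 10 + 1 + 1 = 3772

3772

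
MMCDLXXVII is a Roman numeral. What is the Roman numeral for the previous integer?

MMCDLXXVII = 2477; previous is 2476

MMCDLXXVI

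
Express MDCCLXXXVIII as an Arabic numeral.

MDCCLXXXVIII: M=1000, D=500, C=100, C=100, L=50, X=10, X=10, X=10, V=5, I=1, I=1, I=1
1000 + 500 + 100 + 100 + 50 + 10 + 10 + 10 + 5 + 1 + 1 + 1 = 1788

1788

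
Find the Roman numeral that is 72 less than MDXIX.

MDXIX = 1519
1519 - 72 = 1447

MCDXLVII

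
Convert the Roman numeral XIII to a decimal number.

XIII: X=10, I=1, I=1, I=1
10 + 1 + 1 + 1 = 13

13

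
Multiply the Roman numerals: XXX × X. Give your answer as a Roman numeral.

XXX = 30
X = 10
30 × 10 = 300

CCC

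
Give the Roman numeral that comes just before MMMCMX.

MMMCMX = 3910, so the previous integer is 3910 - 1 = 3909

MMMCMIX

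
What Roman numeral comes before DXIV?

DXIV = 514; previous is 513

DXIII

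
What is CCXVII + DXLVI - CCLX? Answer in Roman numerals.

CCXVII = 217, DXLVI = 546, CCLX = 260
217 + 546 = 763
763 - 260 = 503

DIII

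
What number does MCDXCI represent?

MCDXCI: M=1000, CD=400, XC=90, I=1
1000 + 400 + 90 + 1 = 1491

1491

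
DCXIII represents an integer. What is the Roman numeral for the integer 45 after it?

DCXIII = 613
613 + 45 = 658

DCLVIII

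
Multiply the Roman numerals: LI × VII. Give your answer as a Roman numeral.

LI = 51
VII = 7
51 × 7 = 357

CCCLVII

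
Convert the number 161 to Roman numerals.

Convert 161 to Roman numerals:
  161 contains 1×100 (C)
  61 contains 1×50 (L)
  11 contains 1×10 (X)
  1 contains 1×1 (I)

CLXI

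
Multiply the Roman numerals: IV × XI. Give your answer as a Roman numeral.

IV = 4
XI = 11
4 × 11 = 44

XLIV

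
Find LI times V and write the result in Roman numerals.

LI = 51
V = 5
51 × 5 = 255

CCLV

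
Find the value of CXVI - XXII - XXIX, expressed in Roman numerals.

CXVI = 116, XXII = 22, XXIX = 29
116 - 22 = 94
94 - 29 = 65

LXV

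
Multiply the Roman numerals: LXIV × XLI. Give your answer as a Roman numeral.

LXIV = 64
XLI = 41
64 × 41 = 2624

MMDCXXIV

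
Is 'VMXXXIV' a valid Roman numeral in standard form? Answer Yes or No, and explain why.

'VMXXXIV': V should not appear more than once

No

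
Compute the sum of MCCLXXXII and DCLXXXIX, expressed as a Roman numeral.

MCCLXXXII = 1282
DCLXXXIX = 689
1282 + 689 = 1971

MCMLXXI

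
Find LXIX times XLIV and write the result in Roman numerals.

LXIX = 69
XLIV = 44
69 × 44 = 3036

MMMXXXVI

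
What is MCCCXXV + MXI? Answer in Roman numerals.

MCCCXXV = 1325
MXI = 1011
1325 + 1011 = 2336

MMCCCXXXVI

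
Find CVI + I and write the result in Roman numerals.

CVI = 106
I = 1
106 + 1 = 107

CVII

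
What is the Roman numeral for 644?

Convert 644 to Roman numerals:
  644 contains 1×500 (D)
  144 contains 1×100 (C)
  44 contains 1×40 (XL)
  4 contains 1×4 (IV)

DCXLIV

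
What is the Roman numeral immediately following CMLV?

CMLV = 955; next is 956

CMLVI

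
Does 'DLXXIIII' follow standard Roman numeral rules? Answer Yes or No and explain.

'DLXXIIII': More than 3 consecutive I's

No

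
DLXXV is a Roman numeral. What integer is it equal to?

DLXXV: D=500, L=50, X=10, X=10, V=5
500 + 50 + 10 + 10 + 5 = 575

575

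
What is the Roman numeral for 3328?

Convert 3328 to Roman numerals:
  3328 contains 3×1000 (MMM)
  328 contains 3×100 (CCC)
  28 contains 2×10 (XX)
  8 contains 1×5 (V)
  3 contains 3×1 (III)

MMMCCCXXVIII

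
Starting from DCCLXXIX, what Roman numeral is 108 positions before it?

DCCLXXIX = 779
779 - 108 = 671

DCLXXI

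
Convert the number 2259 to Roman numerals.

Convert 2259 to Roman numerals:
  2259 contains 2×1000 (MM)
  259 contains 2×100 (CC)
  59 contains 1×50 (L)
  9 contains 1×9 (IX)

MMCCLIX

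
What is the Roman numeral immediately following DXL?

DXL = 540, so the next integer is 540 + 1 = 541

DXLI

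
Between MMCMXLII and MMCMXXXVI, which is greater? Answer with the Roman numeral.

MMCMXLII = 2942
MMCMXXXVI = 2936
2942 is larger

MMCMXLII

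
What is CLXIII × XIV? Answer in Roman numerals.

CLXIII = 163
XIV = 14
163 × 14 = 2282

MMCCLXXXII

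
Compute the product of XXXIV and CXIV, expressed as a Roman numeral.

XXXIV = 34
CXIV = 114
34 × 114 = 3876

MMMDCCCLXXVI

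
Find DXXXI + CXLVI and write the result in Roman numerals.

DXXXI = 531
CXLVI = 146
531 + 146 = 677

DCLXXVII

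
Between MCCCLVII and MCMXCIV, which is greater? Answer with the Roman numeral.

MCCCLVII = 1357
MCMXCIV = 1994
1994 is larger

MCMXCIV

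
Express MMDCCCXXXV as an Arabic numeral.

MMDCCCXXXV: M=1000, M=1000, D=500, C=100, C=100, C=100, X=10, X=10, X=10, V=5
1000 + 1000 + 500 + 100 + 100 + 100 + 10 + 10 + 10 + 5 = 2835

2835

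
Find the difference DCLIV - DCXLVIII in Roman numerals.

DCLIV = 654
DCXLVIII = 648
654 - 648 = 6

VI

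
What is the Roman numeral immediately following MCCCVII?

MCCCVII = 1307; next is 1308

MCCCVIII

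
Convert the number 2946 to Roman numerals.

Convert 2946 to Roman numerals:
  2946 contains 2×1000 (MM)
  946 contains 1×900 (CM)
  46 contains 1×40 (XL)
  6 contains 1×5 (V)
  1 contains 1×1 (I)

MMCMXLVI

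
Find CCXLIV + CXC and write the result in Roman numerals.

CCXLIV = 244
CXC = 190
244 + 190 = 434

CDXXXIV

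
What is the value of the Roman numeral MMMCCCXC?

MMMCCCXC: M=1000, M=1000, M=1000, C=100, C=100, C=100, XC=90
1000 + 1000 + 1000 + 100 + 100 + 100 + 90 = 3390

3390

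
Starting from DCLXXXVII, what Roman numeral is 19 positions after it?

DCLXXXVII = 687
687 + 19 = 706

DCCVI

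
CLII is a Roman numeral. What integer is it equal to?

CLII: C=100, L=50, I=1, I=1
100 + 50 + 1 + 1 = 152

152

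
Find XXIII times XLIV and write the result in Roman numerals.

XXIII = 23
XLIV = 44
23 × 44 = 1012

MXII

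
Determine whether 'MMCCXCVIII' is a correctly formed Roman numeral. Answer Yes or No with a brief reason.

'MMCCXCVIII': Check the rules: uses only the symbols I, V, X, L, C, D, M; no symbol is repeated more than three times in a row; V, L and D each appear at most once; the only place a smaller symbol precedes a larger one is the allowed subtractive pair XC, the symbol right after such a pair (if any) is smaller than the pair's first symbol, and otherwise the values never increase from left to right. Value: M (1000) + M (1000) + C (100) + C (100) + XC (90) + V (5) + I (1) + I (1) + I (1) = 2298. So it is a valid standard Roman numeral.

Yes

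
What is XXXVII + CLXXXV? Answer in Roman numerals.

XXXVII = 37
CLXXXV = 185
37 + 185 = 222

CCXXII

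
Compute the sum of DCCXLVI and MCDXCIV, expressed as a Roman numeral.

DCCXLVI = 746
MCDXCIV = 1494
746 + 1494 = 2240

MMCCXL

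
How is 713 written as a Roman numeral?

Convert 713 to Roman numerals:
  713 contains 1×500 (D)
  213 contains 2×100 (CC)
  13 contains 1×10 (X)
  3 contains 3×1 (III)

DCCXIII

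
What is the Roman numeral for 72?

Convert 72 to Roman numerals:
  72 contains 1×50 (L)
  22 contains 2×10 (XX)
  2 contains 2×1 (II)

LXXII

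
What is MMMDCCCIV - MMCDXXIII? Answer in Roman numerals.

MMMDCCCIV = 3804
MMCDXXIII = 2423
3804 - 2423 = 1381

MCCCLXXXI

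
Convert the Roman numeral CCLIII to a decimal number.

CCLIII: C=100, C=100, L=50, I=1, I=1, I=1
100 + 100 + 50 + 1 + 1 + 1 = 253

253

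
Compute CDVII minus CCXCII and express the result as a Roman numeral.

CDVII = 407
CCXCII = 292
407 - 292 = 115

CXV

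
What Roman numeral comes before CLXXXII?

CLXXXII = 182; previous is 181

CLXXXI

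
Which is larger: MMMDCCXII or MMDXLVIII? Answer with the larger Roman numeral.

MMMDCCXII = 3712
MMDXLVIII = 2548
3712 is larger

MMMDCCXII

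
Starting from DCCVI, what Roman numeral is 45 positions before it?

DCCVI = 706
706 - 45 = 661

DCLXI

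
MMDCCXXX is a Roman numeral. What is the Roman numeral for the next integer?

MMDCCXXX = 2730, so the next integer is 2730 + 1 = 2731

MMDCCXXXI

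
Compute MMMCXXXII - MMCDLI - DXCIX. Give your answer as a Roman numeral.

MMMCXXXII = 3132, MMCDLI = 2451, DXCIX = 599
3132 - 2451 = 681
681 - 599 = 82

LXXXII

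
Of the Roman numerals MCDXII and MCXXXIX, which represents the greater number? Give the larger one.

MCDXII = 1412
MCXXXIX = 1139
1412 is larger

MCDXII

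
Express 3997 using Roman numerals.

Convert 3997 to Roman numerals:
  3997 contains 3×1000 (MMM)
  997 contains 1×900 (CM)
  97 contains 1×90 (XC)
  7 contains 1×5 (V)
  2 contains 2×1 (II)

MMMCMXCVII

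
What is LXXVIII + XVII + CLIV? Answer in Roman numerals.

LXXVIII = 78, XVII = 17, CLIV = 154
78 + 17 = 95
95 + 154 = 249

CCXLIX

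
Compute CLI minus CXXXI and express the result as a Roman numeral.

CLI = 151
CXXXI = 131
151 - 131 = 20

XX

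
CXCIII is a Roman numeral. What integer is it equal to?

CXCIII: C=100, XC=90, I=1, I=1, I=1
100 + 90 + 1 + 1 + 1 = 193

193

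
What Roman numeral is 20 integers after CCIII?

CCIII = 203
203 + 20 = 223

CCXXIII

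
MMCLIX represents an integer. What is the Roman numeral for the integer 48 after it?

MMCLIX = 2159
2159 + 48 = 2207

MMCCVII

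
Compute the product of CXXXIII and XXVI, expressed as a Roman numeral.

CXXXIII = 133
XXVI = 26
133 × 26 = 3458

MMMCDLVIII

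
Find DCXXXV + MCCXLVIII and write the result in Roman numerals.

DCXXXV = 635
MCCXLVIII = 1248
635 + 1248 = 1883

MDCCCLXXXIII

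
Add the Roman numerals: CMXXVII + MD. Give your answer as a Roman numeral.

CMXXVII = 927
MD = 1500
927 + 1500 = 2427

MMCDXXVII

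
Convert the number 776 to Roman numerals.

Convert 776 to Roman numerals:
  776 contains 1×500 (D)
  276 contains 2×100 (CC)
  76 contains 1×50 (L)
  26 contains 2×10 (XX)
  6 contains 1×5 (V)
  1 contains 1×1 (I)

DCCLXXVI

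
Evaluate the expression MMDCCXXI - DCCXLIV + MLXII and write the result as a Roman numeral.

MMDCCXXI = 2721, DCCXLIV = 744, MLXII = 1062
2721 - 744 = 1977
1977 + 1062 = 3039

MMMXXXIX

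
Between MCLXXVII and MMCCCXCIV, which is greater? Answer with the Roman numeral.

MCLXXVII = 1177
MMCCCXCIV = 2394
2394 is larger

MMCCCXCIV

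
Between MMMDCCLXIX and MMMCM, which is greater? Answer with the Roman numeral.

MMMDCCLXIX = 3769
MMMCM = 3900
3900 is larger

MMMCM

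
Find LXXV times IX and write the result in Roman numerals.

LXXV = 75
IX = 9
75 × 9 = 675

DCLXXV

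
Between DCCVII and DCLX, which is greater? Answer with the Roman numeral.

DCCVII = 707
DCLX = 660
707 is larger

DCCVII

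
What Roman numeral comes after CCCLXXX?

CCCLXXX = 380, so the next integer is 380 + 1 = 381

CCCLXXXI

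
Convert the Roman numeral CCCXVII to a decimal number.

CCCXVII: C=100, C=100, C=100, X=10, V=5, I=1, I=1
100 + 100 + 100 + 10 + 5 + 1 + 1 = 317

317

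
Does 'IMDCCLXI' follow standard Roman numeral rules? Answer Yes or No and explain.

'IMDCCLXI': Invalid subtractive combination: IM

No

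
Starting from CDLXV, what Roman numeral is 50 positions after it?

CDLXV = 465
465 + 50 = 515

DXV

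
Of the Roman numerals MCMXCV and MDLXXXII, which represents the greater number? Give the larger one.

MCMXCV = 1995
MDLXXXII = 1582
1995 is larger

MCMXCV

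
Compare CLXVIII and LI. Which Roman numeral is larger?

CLXVIII = 168
LI = 51
168 is larger

CLXVIII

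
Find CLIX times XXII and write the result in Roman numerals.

CLIX = 159
XXII = 22
159 × 22 = 3498

MMMCDXCVIII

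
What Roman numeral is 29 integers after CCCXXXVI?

CCCXXXVI = 336
336 + 29 = 365

CCCLXV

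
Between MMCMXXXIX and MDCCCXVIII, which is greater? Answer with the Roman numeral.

MMCMXXXIX = 2939
MDCCCXVIII = 1818
2939 is larger

MMCMXXXIX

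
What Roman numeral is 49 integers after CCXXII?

CCXXII = 222
222 + 49 = 271

CCLXXI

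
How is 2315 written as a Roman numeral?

Convert 2315 to Roman numerals:
  2315 contains 2×1000 (MM)
  315 contains 3×100 (CCC)
  15 contains 1×10 (X)
  5 contains 1×5 (V)

MMCCCXV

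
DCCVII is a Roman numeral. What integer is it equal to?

DCCVII: D=500, C=100, C=100, V=5, I=1, I=1
500 + 100 + 100 + 5 + 1 + 1 = 707

707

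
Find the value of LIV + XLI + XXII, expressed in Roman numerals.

LIV = 54, XLI = 41, XXII = 22
54 + 41 = 95
95 + 22 = 117

CXVII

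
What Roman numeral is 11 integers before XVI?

XVI = 16
16 - 11 = 5

V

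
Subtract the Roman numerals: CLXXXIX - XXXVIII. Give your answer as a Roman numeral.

CLXXXIX = 189
XXXVIII = 38
189 - 38 = 151

CLI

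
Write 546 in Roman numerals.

Convert 546 to Roman numerals:
  546 contains 1×500 (D)
  46 contains 1×40 (XL)
  6 contains 1×5 (V)
  1 contains 1×1 (I)

DXLVI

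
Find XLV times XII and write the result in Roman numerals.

XLV = 45
XII = 12
45 × 12 = 540

DXL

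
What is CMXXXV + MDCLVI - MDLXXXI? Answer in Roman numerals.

CMXXXV = 935, MDCLVI = 1656, MDLXXXI = 1581
935 + 1656 = 2591
2591 - 1581 = 1010

MX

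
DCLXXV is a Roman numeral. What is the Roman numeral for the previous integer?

DCLXXV = 675, so the previous integer is 675 - 1 = 674

DCLXXIV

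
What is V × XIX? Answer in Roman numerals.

V = 5
XIX = 19
5 × 19 = 95

XCV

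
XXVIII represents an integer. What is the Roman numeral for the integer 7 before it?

XXVIII = 28
28 - 7 = 21

XXI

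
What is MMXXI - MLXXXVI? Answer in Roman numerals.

MMXXI = 2021
MLXXXVI = 1086
2021 - 1086 = 935

CMXXXV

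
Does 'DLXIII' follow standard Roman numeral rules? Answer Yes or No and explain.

'DLXIII': Check the rules: uses only the symbols I, V, X, L, C, D, M; no symbol is repeated more than three times in a row; V, L and D each appear at most once; no smaller symbol precedes a larger one (values never increase from left to right). Value: D (500) + L (50) + X (10) + I (1) + I (1) + I (1) = 563. So it is a valid standard Roman numeral.

Yes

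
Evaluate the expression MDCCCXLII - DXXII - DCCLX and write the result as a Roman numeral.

MDCCCXLII = 1842, DXXII = 522, DCCLX = 760
1842 - 522 = 1320
1320 - 760 = 560

DLX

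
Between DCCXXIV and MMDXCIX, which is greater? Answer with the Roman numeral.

DCCXXIV = 724
MMDXCIX = 2599
2599 is larger

MMDXCIX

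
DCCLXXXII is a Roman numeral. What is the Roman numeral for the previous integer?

DCCLXXXII = 782; previous is 781

DCCLXXXI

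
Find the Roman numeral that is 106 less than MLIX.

MLIX = 1059
1059 - 106 = 953

CMLIII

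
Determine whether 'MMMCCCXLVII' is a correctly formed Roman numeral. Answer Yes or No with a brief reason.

'MMMCCCXLVII': Check the rules: uses only the symbols I, V, X, L, C, D, M; no symbol is repeated more than three times in a row; V, L and D each appear at most once; the only place a smaller symbol precedes a larger one is the allowed subtractive pair XL, the symbol right after such a pair (if any) is smaller than the pair's first symbol, and otherwise the values never increase from left to right. Value: M (1000) + M (1000) + M (1000) + C (100) + C (100) + C (100) + XL (40) + V (5) + I (1) + I (1) = 3347. So it is a valid standard Roman numeral.

Yes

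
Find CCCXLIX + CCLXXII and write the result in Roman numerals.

CCCXLIX = 349
CCLXXII = 272
349 + 272 = 621

DCXXI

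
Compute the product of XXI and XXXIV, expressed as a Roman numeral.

XXI = 21
XXXIV = 34
21 × 34 = 714

DCCXIV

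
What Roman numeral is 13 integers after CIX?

CIX = 109
109 + 13 = 122

CXXII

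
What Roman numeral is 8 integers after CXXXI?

CXXXI = 131
131 + 8 = 139

CXXXIX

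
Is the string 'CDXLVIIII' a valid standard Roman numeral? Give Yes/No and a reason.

'CDXLVIIII': More than 3 consecutive I's

No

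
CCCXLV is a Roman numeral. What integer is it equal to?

CCCXLV: C=100, C=100, C=100, XL=40, V=5
100 + 100 + 100 + 40 + 5 = 345

345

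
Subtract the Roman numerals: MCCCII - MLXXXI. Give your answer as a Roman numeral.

MCCCII = 1302
MLXXXI = 1081
1302 - 1081 = 221

CCXXI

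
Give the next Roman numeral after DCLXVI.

DCLXVI = 666, so the next integer is 666 + 1 = 667

DCLXVII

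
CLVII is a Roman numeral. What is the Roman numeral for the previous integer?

CLVII = 157; previous is 156

CLVI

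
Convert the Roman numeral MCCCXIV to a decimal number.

MCCCXIV: M=1000, C=100, C=100, C=100, X=10, IV=4
1000 + 100 + 100 + 100 + 10 + 4 = 1314

1314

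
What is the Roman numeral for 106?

Convert 106 to Roman numerals:
  106 contains 1×100 (C)
  6 contains 1×5 (V)
  1 contains 1×1 (I)

CVI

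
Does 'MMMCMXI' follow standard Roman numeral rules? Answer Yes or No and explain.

'MMMCMXI': Check the rules: uses only the symbols I, V, X, L, C, D, M; no symbol is repeated more than three times in a row; V, L and D each appear at most once; the only place a smaller symbol precedes a larger one is the allowed subtractive pair CM, the symbol right after such a pair (if any) is smaller than the pair's first symbol, and otherwise the values never increase from left to right. Value: M (1000) + M (1000) + M (1000) + CM (900) + X (10) + I (1) = 3911. So it is a valid standard Roman numeral.

Yes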